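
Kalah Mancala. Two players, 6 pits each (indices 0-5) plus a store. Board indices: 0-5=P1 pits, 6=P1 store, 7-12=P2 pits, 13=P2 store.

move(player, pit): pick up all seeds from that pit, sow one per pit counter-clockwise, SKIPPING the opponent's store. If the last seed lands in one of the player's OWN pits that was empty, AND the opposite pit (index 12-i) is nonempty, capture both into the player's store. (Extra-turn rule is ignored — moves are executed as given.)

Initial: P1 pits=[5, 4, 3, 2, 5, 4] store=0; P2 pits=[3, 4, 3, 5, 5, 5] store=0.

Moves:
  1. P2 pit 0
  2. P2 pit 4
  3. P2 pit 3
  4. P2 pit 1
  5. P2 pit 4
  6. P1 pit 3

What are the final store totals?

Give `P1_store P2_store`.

Answer: 0 4

Derivation:
Move 1: P2 pit0 -> P1=[5,4,3,2,5,4](0) P2=[0,5,4,6,5,5](0)
Move 2: P2 pit4 -> P1=[6,5,4,2,5,4](0) P2=[0,5,4,6,0,6](1)
Move 3: P2 pit3 -> P1=[7,6,5,2,5,4](0) P2=[0,5,4,0,1,7](2)
Move 4: P2 pit1 -> P1=[7,6,5,2,5,4](0) P2=[0,0,5,1,2,8](3)
Move 5: P2 pit4 -> P1=[7,6,5,2,5,4](0) P2=[0,0,5,1,0,9](4)
Move 6: P1 pit3 -> P1=[7,6,5,0,6,5](0) P2=[0,0,5,1,0,9](4)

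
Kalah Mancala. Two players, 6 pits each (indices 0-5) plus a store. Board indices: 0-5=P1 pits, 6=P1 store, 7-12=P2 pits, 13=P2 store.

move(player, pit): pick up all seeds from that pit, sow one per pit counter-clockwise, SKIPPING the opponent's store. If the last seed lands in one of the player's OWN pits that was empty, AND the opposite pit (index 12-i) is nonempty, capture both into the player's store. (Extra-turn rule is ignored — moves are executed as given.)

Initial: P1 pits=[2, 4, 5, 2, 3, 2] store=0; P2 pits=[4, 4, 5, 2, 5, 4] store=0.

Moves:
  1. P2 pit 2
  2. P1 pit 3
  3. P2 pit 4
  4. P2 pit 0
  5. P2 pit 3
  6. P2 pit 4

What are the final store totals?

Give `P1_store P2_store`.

Answer: 0 9

Derivation:
Move 1: P2 pit2 -> P1=[3,4,5,2,3,2](0) P2=[4,4,0,3,6,5](1)
Move 2: P1 pit3 -> P1=[3,4,5,0,4,3](0) P2=[4,4,0,3,6,5](1)
Move 3: P2 pit4 -> P1=[4,5,6,1,4,3](0) P2=[4,4,0,3,0,6](2)
Move 4: P2 pit0 -> P1=[4,0,6,1,4,3](0) P2=[0,5,1,4,0,6](8)
Move 5: P2 pit3 -> P1=[5,0,6,1,4,3](0) P2=[0,5,1,0,1,7](9)
Move 6: P2 pit4 -> P1=[5,0,6,1,4,3](0) P2=[0,5,1,0,0,8](9)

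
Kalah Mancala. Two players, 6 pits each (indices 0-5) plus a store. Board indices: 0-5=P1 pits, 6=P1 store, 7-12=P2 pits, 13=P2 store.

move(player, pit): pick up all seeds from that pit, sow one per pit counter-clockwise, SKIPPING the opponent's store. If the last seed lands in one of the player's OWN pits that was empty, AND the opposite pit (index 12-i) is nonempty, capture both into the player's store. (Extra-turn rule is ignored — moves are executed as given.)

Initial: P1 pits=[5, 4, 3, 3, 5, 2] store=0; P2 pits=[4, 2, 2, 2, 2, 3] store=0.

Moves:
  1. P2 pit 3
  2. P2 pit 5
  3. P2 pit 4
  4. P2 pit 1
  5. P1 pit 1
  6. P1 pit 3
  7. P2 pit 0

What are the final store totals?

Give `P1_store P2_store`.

Answer: 2 7

Derivation:
Move 1: P2 pit3 -> P1=[5,4,3,3,5,2](0) P2=[4,2,2,0,3,4](0)
Move 2: P2 pit5 -> P1=[6,5,4,3,5,2](0) P2=[4,2,2,0,3,0](1)
Move 3: P2 pit4 -> P1=[7,5,4,3,5,2](0) P2=[4,2,2,0,0,1](2)
Move 4: P2 pit1 -> P1=[7,5,0,3,5,2](0) P2=[4,0,3,0,0,1](7)
Move 5: P1 pit1 -> P1=[7,0,1,4,6,3](1) P2=[4,0,3,0,0,1](7)
Move 6: P1 pit3 -> P1=[7,0,1,0,7,4](2) P2=[5,0,3,0,0,1](7)
Move 7: P2 pit0 -> P1=[7,0,1,0,7,4](2) P2=[0,1,4,1,1,2](7)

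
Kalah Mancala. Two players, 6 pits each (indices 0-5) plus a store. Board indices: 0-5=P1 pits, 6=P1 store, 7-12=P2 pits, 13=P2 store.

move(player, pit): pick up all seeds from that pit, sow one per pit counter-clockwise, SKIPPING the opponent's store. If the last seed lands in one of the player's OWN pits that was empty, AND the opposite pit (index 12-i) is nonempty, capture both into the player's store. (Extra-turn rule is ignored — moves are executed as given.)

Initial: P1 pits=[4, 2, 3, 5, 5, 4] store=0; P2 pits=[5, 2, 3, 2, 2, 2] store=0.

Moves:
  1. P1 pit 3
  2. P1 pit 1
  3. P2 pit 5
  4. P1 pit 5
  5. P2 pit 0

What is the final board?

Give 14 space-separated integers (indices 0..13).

Move 1: P1 pit3 -> P1=[4,2,3,0,6,5](1) P2=[6,3,3,2,2,2](0)
Move 2: P1 pit1 -> P1=[4,0,4,0,6,5](5) P2=[6,3,0,2,2,2](0)
Move 3: P2 pit5 -> P1=[5,0,4,0,6,5](5) P2=[6,3,0,2,2,0](1)
Move 4: P1 pit5 -> P1=[5,0,4,0,6,0](6) P2=[7,4,1,3,2,0](1)
Move 5: P2 pit0 -> P1=[6,0,4,0,6,0](6) P2=[0,5,2,4,3,1](2)

Answer: 6 0 4 0 6 0 6 0 5 2 4 3 1 2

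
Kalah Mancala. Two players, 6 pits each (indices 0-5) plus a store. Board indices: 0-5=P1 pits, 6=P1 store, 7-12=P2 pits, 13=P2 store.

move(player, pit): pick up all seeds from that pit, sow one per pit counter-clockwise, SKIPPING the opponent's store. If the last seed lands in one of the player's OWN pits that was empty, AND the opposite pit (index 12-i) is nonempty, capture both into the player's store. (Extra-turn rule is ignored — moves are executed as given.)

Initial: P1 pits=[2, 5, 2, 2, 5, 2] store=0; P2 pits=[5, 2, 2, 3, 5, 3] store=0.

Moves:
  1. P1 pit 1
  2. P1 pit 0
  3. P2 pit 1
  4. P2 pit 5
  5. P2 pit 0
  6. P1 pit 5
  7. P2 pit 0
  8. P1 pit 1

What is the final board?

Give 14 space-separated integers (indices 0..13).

Answer: 0 0 5 4 6 0 2 0 3 4 5 6 0 3

Derivation:
Move 1: P1 pit1 -> P1=[2,0,3,3,6,3](1) P2=[5,2,2,3,5,3](0)
Move 2: P1 pit0 -> P1=[0,1,4,3,6,3](1) P2=[5,2,2,3,5,3](0)
Move 3: P2 pit1 -> P1=[0,1,4,3,6,3](1) P2=[5,0,3,4,5,3](0)
Move 4: P2 pit5 -> P1=[1,2,4,3,6,3](1) P2=[5,0,3,4,5,0](1)
Move 5: P2 pit0 -> P1=[0,2,4,3,6,3](1) P2=[0,1,4,5,6,0](3)
Move 6: P1 pit5 -> P1=[0,2,4,3,6,0](2) P2=[1,2,4,5,6,0](3)
Move 7: P2 pit0 -> P1=[0,2,4,3,6,0](2) P2=[0,3,4,5,6,0](3)
Move 8: P1 pit1 -> P1=[0,0,5,4,6,0](2) P2=[0,3,4,5,6,0](3)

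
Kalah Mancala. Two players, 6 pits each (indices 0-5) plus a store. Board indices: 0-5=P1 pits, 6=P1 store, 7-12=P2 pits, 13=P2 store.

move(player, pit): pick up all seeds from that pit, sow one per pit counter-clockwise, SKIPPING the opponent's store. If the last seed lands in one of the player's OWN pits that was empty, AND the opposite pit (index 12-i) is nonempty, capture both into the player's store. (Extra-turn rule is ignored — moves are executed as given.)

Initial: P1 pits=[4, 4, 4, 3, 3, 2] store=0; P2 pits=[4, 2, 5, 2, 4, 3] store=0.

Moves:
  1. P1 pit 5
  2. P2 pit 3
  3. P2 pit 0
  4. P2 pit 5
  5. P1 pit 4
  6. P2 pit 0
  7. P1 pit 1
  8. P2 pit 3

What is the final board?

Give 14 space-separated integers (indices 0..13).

Answer: 5 0 6 5 1 2 3 0 4 6 0 7 0 1

Derivation:
Move 1: P1 pit5 -> P1=[4,4,4,3,3,0](1) P2=[5,2,5,2,4,3](0)
Move 2: P2 pit3 -> P1=[4,4,4,3,3,0](1) P2=[5,2,5,0,5,4](0)
Move 3: P2 pit0 -> P1=[4,4,4,3,3,0](1) P2=[0,3,6,1,6,5](0)
Move 4: P2 pit5 -> P1=[5,5,5,4,3,0](1) P2=[0,3,6,1,6,0](1)
Move 5: P1 pit4 -> P1=[5,5,5,4,0,1](2) P2=[1,3,6,1,6,0](1)
Move 6: P2 pit0 -> P1=[5,5,5,4,0,1](2) P2=[0,4,6,1,6,0](1)
Move 7: P1 pit1 -> P1=[5,0,6,5,1,2](3) P2=[0,4,6,1,6,0](1)
Move 8: P2 pit3 -> P1=[5,0,6,5,1,2](3) P2=[0,4,6,0,7,0](1)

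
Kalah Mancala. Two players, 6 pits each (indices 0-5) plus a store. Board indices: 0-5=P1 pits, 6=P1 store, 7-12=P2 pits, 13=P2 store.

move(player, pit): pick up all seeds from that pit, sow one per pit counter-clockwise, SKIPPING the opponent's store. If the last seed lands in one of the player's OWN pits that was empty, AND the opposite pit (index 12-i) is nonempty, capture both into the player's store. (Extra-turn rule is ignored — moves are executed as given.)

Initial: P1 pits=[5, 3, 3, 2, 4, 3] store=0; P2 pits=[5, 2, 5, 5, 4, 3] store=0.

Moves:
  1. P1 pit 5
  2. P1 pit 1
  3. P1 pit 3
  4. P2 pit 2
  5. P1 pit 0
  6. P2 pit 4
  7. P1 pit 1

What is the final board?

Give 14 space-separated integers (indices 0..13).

Move 1: P1 pit5 -> P1=[5,3,3,2,4,0](1) P2=[6,3,5,5,4,3](0)
Move 2: P1 pit1 -> P1=[5,0,4,3,5,0](1) P2=[6,3,5,5,4,3](0)
Move 3: P1 pit3 -> P1=[5,0,4,0,6,1](2) P2=[6,3,5,5,4,3](0)
Move 4: P2 pit2 -> P1=[6,0,4,0,6,1](2) P2=[6,3,0,6,5,4](1)
Move 5: P1 pit0 -> P1=[0,1,5,1,7,2](3) P2=[6,3,0,6,5,4](1)
Move 6: P2 pit4 -> P1=[1,2,6,1,7,2](3) P2=[6,3,0,6,0,5](2)
Move 7: P1 pit1 -> P1=[1,0,7,2,7,2](3) P2=[6,3,0,6,0,5](2)

Answer: 1 0 7 2 7 2 3 6 3 0 6 0 5 2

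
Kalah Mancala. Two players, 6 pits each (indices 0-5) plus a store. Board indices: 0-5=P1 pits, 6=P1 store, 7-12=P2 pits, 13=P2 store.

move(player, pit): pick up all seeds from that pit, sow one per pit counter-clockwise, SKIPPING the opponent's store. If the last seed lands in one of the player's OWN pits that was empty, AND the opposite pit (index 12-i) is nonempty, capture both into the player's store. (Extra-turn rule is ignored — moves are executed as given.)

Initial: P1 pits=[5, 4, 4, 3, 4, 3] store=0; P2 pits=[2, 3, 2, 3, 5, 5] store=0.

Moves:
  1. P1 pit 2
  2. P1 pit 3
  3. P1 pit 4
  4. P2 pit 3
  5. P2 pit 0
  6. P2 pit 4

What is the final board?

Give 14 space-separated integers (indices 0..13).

Answer: 7 5 1 1 1 6 3 0 5 4 1 0 7 2

Derivation:
Move 1: P1 pit2 -> P1=[5,4,0,4,5,4](1) P2=[2,3,2,3,5,5](0)
Move 2: P1 pit3 -> P1=[5,4,0,0,6,5](2) P2=[3,3,2,3,5,5](0)
Move 3: P1 pit4 -> P1=[5,4,0,0,0,6](3) P2=[4,4,3,4,5,5](0)
Move 4: P2 pit3 -> P1=[6,4,0,0,0,6](3) P2=[4,4,3,0,6,6](1)
Move 5: P2 pit0 -> P1=[6,4,0,0,0,6](3) P2=[0,5,4,1,7,6](1)
Move 6: P2 pit4 -> P1=[7,5,1,1,1,6](3) P2=[0,5,4,1,0,7](2)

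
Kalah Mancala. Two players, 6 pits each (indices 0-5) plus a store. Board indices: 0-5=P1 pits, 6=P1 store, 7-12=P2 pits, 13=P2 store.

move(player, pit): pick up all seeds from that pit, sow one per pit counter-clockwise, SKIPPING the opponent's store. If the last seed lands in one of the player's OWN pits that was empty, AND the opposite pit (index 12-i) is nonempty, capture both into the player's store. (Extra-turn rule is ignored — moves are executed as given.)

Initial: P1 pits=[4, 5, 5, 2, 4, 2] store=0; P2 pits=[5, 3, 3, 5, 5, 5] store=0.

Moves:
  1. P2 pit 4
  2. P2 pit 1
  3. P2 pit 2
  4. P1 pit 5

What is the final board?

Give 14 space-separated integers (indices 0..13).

Move 1: P2 pit4 -> P1=[5,6,6,2,4,2](0) P2=[5,3,3,5,0,6](1)
Move 2: P2 pit1 -> P1=[5,0,6,2,4,2](0) P2=[5,0,4,6,0,6](8)
Move 3: P2 pit2 -> P1=[5,0,6,2,4,2](0) P2=[5,0,0,7,1,7](9)
Move 4: P1 pit5 -> P1=[5,0,6,2,4,0](1) P2=[6,0,0,7,1,7](9)

Answer: 5 0 6 2 4 0 1 6 0 0 7 1 7 9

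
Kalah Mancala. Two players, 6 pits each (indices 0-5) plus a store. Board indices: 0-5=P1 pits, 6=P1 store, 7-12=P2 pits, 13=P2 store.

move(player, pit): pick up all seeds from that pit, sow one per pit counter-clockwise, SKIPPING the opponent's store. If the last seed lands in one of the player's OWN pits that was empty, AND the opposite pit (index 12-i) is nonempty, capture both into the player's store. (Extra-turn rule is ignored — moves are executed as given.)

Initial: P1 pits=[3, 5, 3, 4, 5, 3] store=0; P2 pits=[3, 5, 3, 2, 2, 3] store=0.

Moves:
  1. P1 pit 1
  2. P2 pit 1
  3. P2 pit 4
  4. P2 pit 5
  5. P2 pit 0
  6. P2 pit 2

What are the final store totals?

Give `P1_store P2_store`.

Answer: 1 4

Derivation:
Move 1: P1 pit1 -> P1=[3,0,4,5,6,4](1) P2=[3,5,3,2,2,3](0)
Move 2: P2 pit1 -> P1=[3,0,4,5,6,4](1) P2=[3,0,4,3,3,4](1)
Move 3: P2 pit4 -> P1=[4,0,4,5,6,4](1) P2=[3,0,4,3,0,5](2)
Move 4: P2 pit5 -> P1=[5,1,5,6,6,4](1) P2=[3,0,4,3,0,0](3)
Move 5: P2 pit0 -> P1=[5,1,5,6,6,4](1) P2=[0,1,5,4,0,0](3)
Move 6: P2 pit2 -> P1=[6,1,5,6,6,4](1) P2=[0,1,0,5,1,1](4)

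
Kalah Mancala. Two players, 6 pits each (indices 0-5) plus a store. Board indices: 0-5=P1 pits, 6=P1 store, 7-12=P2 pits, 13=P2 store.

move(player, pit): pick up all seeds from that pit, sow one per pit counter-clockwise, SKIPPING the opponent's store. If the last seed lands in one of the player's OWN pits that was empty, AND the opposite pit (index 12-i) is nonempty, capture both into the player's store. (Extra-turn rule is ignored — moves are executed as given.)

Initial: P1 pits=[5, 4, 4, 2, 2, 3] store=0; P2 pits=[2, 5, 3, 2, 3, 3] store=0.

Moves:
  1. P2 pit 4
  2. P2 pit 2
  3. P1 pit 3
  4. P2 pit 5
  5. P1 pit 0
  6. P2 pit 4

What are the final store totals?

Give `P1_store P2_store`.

Move 1: P2 pit4 -> P1=[6,4,4,2,2,3](0) P2=[2,5,3,2,0,4](1)
Move 2: P2 pit2 -> P1=[6,4,4,2,2,3](0) P2=[2,5,0,3,1,5](1)
Move 3: P1 pit3 -> P1=[6,4,4,0,3,4](0) P2=[2,5,0,3,1,5](1)
Move 4: P2 pit5 -> P1=[7,5,5,1,3,4](0) P2=[2,5,0,3,1,0](2)
Move 5: P1 pit0 -> P1=[0,6,6,2,4,5](1) P2=[3,5,0,3,1,0](2)
Move 6: P2 pit4 -> P1=[0,6,6,2,4,5](1) P2=[3,5,0,3,0,1](2)

Answer: 1 2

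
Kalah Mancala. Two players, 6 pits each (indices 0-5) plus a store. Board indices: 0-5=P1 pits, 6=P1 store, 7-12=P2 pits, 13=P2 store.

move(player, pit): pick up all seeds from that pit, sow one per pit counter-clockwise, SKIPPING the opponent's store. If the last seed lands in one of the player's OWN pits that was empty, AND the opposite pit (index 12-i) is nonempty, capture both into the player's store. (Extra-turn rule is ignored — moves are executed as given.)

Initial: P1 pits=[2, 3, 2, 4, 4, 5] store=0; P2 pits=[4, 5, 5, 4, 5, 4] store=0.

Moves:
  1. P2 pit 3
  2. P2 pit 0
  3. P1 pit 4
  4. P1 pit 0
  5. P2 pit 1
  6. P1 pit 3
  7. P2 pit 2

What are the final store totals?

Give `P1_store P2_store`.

Answer: 2 3

Derivation:
Move 1: P2 pit3 -> P1=[3,3,2,4,4,5](0) P2=[4,5,5,0,6,5](1)
Move 2: P2 pit0 -> P1=[3,3,2,4,4,5](0) P2=[0,6,6,1,7,5](1)
Move 3: P1 pit4 -> P1=[3,3,2,4,0,6](1) P2=[1,7,6,1,7,5](1)
Move 4: P1 pit0 -> P1=[0,4,3,5,0,6](1) P2=[1,7,6,1,7,5](1)
Move 5: P2 pit1 -> P1=[1,5,3,5,0,6](1) P2=[1,0,7,2,8,6](2)
Move 6: P1 pit3 -> P1=[1,5,3,0,1,7](2) P2=[2,1,7,2,8,6](2)
Move 7: P2 pit2 -> P1=[2,6,4,0,1,7](2) P2=[2,1,0,3,9,7](3)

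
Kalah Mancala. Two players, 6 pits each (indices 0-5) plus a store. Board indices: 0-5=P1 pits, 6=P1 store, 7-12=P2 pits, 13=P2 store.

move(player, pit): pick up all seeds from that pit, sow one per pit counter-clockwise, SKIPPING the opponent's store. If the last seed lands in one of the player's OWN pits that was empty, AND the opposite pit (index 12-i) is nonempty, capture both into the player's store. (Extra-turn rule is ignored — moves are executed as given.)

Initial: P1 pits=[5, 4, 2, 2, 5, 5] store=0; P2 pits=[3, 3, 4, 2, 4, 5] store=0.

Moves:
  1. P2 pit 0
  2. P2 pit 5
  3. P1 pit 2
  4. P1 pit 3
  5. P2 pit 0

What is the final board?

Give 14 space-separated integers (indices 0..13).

Answer: 6 5 0 0 7 7 1 0 5 5 3 4 0 1

Derivation:
Move 1: P2 pit0 -> P1=[5,4,2,2,5,5](0) P2=[0,4,5,3,4,5](0)
Move 2: P2 pit5 -> P1=[6,5,3,3,5,5](0) P2=[0,4,5,3,4,0](1)
Move 3: P1 pit2 -> P1=[6,5,0,4,6,6](0) P2=[0,4,5,3,4,0](1)
Move 4: P1 pit3 -> P1=[6,5,0,0,7,7](1) P2=[1,4,5,3,4,0](1)
Move 5: P2 pit0 -> P1=[6,5,0,0,7,7](1) P2=[0,5,5,3,4,0](1)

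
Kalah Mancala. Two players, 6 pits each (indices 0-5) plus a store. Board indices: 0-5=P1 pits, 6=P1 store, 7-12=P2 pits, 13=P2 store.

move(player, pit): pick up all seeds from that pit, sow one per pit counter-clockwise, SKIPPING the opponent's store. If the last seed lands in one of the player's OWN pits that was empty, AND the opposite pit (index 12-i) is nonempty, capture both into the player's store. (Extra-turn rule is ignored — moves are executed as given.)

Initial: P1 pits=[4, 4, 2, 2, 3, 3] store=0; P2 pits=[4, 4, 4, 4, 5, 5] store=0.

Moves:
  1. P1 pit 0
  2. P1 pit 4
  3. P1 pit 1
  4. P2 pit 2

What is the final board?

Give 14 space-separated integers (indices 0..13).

Answer: 0 0 4 4 1 5 2 5 5 0 5 6 6 1

Derivation:
Move 1: P1 pit0 -> P1=[0,5,3,3,4,3](0) P2=[4,4,4,4,5,5](0)
Move 2: P1 pit4 -> P1=[0,5,3,3,0,4](1) P2=[5,5,4,4,5,5](0)
Move 3: P1 pit1 -> P1=[0,0,4,4,1,5](2) P2=[5,5,4,4,5,5](0)
Move 4: P2 pit2 -> P1=[0,0,4,4,1,5](2) P2=[5,5,0,5,6,6](1)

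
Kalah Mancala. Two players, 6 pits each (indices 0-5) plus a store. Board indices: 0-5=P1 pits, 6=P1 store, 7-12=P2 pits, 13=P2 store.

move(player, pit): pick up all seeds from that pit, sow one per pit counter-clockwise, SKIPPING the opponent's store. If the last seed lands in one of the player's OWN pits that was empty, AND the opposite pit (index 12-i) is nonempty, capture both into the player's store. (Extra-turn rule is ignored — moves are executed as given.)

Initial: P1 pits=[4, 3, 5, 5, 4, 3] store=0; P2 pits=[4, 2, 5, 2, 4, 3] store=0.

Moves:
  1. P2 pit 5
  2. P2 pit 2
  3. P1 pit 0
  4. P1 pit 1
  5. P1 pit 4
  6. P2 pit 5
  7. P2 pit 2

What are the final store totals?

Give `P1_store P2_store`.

Answer: 3 3

Derivation:
Move 1: P2 pit5 -> P1=[5,4,5,5,4,3](0) P2=[4,2,5,2,4,0](1)
Move 2: P2 pit2 -> P1=[6,4,5,5,4,3](0) P2=[4,2,0,3,5,1](2)
Move 3: P1 pit0 -> P1=[0,5,6,6,5,4](1) P2=[4,2,0,3,5,1](2)
Move 4: P1 pit1 -> P1=[0,0,7,7,6,5](2) P2=[4,2,0,3,5,1](2)
Move 5: P1 pit4 -> P1=[0,0,7,7,0,6](3) P2=[5,3,1,4,5,1](2)
Move 6: P2 pit5 -> P1=[0,0,7,7,0,6](3) P2=[5,3,1,4,5,0](3)
Move 7: P2 pit2 -> P1=[0,0,7,7,0,6](3) P2=[5,3,0,5,5,0](3)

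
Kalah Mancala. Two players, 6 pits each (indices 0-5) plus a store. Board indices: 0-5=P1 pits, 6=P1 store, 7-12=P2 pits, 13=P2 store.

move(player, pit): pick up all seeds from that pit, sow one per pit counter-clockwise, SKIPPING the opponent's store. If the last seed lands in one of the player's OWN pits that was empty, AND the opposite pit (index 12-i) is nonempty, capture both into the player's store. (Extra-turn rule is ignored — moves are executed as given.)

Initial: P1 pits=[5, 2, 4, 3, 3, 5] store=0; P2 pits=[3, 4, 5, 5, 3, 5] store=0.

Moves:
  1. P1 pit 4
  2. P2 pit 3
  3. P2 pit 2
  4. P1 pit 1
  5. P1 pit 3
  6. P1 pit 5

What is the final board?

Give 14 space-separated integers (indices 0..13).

Move 1: P1 pit4 -> P1=[5,2,4,3,0,6](1) P2=[4,4,5,5,3,5](0)
Move 2: P2 pit3 -> P1=[6,3,4,3,0,6](1) P2=[4,4,5,0,4,6](1)
Move 3: P2 pit2 -> P1=[7,3,4,3,0,6](1) P2=[4,4,0,1,5,7](2)
Move 4: P1 pit1 -> P1=[7,0,5,4,0,6](6) P2=[4,0,0,1,5,7](2)
Move 5: P1 pit3 -> P1=[7,0,5,0,1,7](7) P2=[5,0,0,1,5,7](2)
Move 6: P1 pit5 -> P1=[7,0,5,0,1,0](8) P2=[6,1,1,2,6,8](2)

Answer: 7 0 5 0 1 0 8 6 1 1 2 6 8 2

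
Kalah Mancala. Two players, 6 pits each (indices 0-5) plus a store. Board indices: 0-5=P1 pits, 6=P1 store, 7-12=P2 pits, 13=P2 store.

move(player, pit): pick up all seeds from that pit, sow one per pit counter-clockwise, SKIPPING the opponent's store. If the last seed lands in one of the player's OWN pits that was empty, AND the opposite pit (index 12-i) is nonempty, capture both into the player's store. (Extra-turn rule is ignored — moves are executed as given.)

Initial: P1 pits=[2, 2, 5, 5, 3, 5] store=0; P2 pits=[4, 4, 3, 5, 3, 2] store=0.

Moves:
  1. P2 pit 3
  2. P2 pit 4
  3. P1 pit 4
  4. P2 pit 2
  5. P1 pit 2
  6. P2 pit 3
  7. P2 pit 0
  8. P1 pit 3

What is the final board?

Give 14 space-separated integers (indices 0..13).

Move 1: P2 pit3 -> P1=[3,3,5,5,3,5](0) P2=[4,4,3,0,4,3](1)
Move 2: P2 pit4 -> P1=[4,4,5,5,3,5](0) P2=[4,4,3,0,0,4](2)
Move 3: P1 pit4 -> P1=[4,4,5,5,0,6](1) P2=[5,4,3,0,0,4](2)
Move 4: P2 pit2 -> P1=[4,4,5,5,0,6](1) P2=[5,4,0,1,1,5](2)
Move 5: P1 pit2 -> P1=[4,4,0,6,1,7](2) P2=[6,4,0,1,1,5](2)
Move 6: P2 pit3 -> P1=[4,4,0,6,1,7](2) P2=[6,4,0,0,2,5](2)
Move 7: P2 pit0 -> P1=[4,4,0,6,1,7](2) P2=[0,5,1,1,3,6](3)
Move 8: P1 pit3 -> P1=[4,4,0,0,2,8](3) P2=[1,6,2,1,3,6](3)

Answer: 4 4 0 0 2 8 3 1 6 2 1 3 6 3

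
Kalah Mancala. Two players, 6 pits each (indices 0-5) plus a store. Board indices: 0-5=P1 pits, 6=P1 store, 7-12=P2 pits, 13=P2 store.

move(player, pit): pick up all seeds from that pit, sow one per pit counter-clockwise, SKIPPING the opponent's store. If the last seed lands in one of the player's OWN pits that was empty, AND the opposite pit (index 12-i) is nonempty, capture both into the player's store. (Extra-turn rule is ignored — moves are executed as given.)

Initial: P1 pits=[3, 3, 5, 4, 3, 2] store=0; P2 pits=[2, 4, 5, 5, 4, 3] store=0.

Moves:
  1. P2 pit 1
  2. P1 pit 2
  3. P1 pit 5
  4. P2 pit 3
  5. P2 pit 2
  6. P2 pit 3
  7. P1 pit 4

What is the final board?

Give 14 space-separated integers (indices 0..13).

Answer: 5 5 1 5 0 1 3 5 2 0 0 8 6 2

Derivation:
Move 1: P2 pit1 -> P1=[3,3,5,4,3,2](0) P2=[2,0,6,6,5,4](0)
Move 2: P1 pit2 -> P1=[3,3,0,5,4,3](1) P2=[3,0,6,6,5,4](0)
Move 3: P1 pit5 -> P1=[3,3,0,5,4,0](2) P2=[4,1,6,6,5,4](0)
Move 4: P2 pit3 -> P1=[4,4,1,5,4,0](2) P2=[4,1,6,0,6,5](1)
Move 5: P2 pit2 -> P1=[5,5,1,5,4,0](2) P2=[4,1,0,1,7,6](2)
Move 6: P2 pit3 -> P1=[5,5,1,5,4,0](2) P2=[4,1,0,0,8,6](2)
Move 7: P1 pit4 -> P1=[5,5,1,5,0,1](3) P2=[5,2,0,0,8,6](2)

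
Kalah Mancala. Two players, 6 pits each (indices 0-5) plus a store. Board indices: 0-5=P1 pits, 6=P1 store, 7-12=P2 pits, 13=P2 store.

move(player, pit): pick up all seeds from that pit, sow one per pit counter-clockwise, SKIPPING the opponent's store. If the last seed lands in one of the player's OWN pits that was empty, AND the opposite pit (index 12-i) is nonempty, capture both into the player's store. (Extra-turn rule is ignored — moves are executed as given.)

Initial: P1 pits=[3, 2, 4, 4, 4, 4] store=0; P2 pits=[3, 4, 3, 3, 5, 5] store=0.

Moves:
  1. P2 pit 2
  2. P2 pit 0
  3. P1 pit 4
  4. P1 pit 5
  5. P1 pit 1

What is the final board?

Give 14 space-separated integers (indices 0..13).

Move 1: P2 pit2 -> P1=[3,2,4,4,4,4](0) P2=[3,4,0,4,6,6](0)
Move 2: P2 pit0 -> P1=[3,2,4,4,4,4](0) P2=[0,5,1,5,6,6](0)
Move 3: P1 pit4 -> P1=[3,2,4,4,0,5](1) P2=[1,6,1,5,6,6](0)
Move 4: P1 pit5 -> P1=[3,2,4,4,0,0](2) P2=[2,7,2,6,6,6](0)
Move 5: P1 pit1 -> P1=[3,0,5,5,0,0](2) P2=[2,7,2,6,6,6](0)

Answer: 3 0 5 5 0 0 2 2 7 2 6 6 6 0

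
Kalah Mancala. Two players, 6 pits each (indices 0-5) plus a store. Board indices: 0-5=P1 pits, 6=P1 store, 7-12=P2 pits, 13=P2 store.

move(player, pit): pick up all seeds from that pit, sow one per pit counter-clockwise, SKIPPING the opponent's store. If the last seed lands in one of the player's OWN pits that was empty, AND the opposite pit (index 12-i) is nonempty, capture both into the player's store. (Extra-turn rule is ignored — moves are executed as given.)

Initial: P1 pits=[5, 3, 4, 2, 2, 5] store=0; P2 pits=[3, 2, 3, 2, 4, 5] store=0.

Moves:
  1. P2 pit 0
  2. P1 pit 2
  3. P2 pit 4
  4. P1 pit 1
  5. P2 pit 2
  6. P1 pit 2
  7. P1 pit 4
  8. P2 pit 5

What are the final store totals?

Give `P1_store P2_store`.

Move 1: P2 pit0 -> P1=[5,3,4,2,2,5](0) P2=[0,3,4,3,4,5](0)
Move 2: P1 pit2 -> P1=[5,3,0,3,3,6](1) P2=[0,3,4,3,4,5](0)
Move 3: P2 pit4 -> P1=[6,4,0,3,3,6](1) P2=[0,3,4,3,0,6](1)
Move 4: P1 pit1 -> P1=[6,0,1,4,4,7](1) P2=[0,3,4,3,0,6](1)
Move 5: P2 pit2 -> P1=[6,0,1,4,4,7](1) P2=[0,3,0,4,1,7](2)
Move 6: P1 pit2 -> P1=[6,0,0,5,4,7](1) P2=[0,3,0,4,1,7](2)
Move 7: P1 pit4 -> P1=[6,0,0,5,0,8](2) P2=[1,4,0,4,1,7](2)
Move 8: P2 pit5 -> P1=[7,1,1,6,1,9](2) P2=[1,4,0,4,1,0](3)

Answer: 2 3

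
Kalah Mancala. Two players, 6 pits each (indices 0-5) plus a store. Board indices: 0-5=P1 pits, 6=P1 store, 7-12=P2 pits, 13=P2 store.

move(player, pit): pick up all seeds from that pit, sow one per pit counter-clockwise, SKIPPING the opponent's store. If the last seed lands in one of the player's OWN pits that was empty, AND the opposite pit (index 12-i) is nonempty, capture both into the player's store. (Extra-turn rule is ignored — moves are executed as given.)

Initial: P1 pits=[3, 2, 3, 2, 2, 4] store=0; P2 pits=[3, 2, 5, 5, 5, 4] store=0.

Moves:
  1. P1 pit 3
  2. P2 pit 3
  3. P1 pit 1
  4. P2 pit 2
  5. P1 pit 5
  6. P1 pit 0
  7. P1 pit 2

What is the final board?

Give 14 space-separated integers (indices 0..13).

Answer: 0 1 0 3 6 1 7 1 3 1 2 7 6 2

Derivation:
Move 1: P1 pit3 -> P1=[3,2,3,0,3,5](0) P2=[3,2,5,5,5,4](0)
Move 2: P2 pit3 -> P1=[4,3,3,0,3,5](0) P2=[3,2,5,0,6,5](1)
Move 3: P1 pit1 -> P1=[4,0,4,1,4,5](0) P2=[3,2,5,0,6,5](1)
Move 4: P2 pit2 -> P1=[5,0,4,1,4,5](0) P2=[3,2,0,1,7,6](2)
Move 5: P1 pit5 -> P1=[5,0,4,1,4,0](1) P2=[4,3,1,2,7,6](2)
Move 6: P1 pit0 -> P1=[0,1,5,2,5,0](6) P2=[0,3,1,2,7,6](2)
Move 7: P1 pit2 -> P1=[0,1,0,3,6,1](7) P2=[1,3,1,2,7,6](2)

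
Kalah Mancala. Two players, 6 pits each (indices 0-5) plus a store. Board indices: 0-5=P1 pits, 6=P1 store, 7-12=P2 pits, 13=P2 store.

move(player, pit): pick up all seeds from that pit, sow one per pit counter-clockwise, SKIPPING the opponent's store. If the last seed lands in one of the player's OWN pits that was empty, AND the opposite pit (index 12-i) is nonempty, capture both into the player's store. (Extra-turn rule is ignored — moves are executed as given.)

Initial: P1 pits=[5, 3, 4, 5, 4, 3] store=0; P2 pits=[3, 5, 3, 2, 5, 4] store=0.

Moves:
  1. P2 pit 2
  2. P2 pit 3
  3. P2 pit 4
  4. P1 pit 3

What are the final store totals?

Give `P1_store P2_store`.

Move 1: P2 pit2 -> P1=[5,3,4,5,4,3](0) P2=[3,5,0,3,6,5](0)
Move 2: P2 pit3 -> P1=[5,3,4,5,4,3](0) P2=[3,5,0,0,7,6](1)
Move 3: P2 pit4 -> P1=[6,4,5,6,5,3](0) P2=[3,5,0,0,0,7](2)
Move 4: P1 pit3 -> P1=[6,4,5,0,6,4](1) P2=[4,6,1,0,0,7](2)

Answer: 1 2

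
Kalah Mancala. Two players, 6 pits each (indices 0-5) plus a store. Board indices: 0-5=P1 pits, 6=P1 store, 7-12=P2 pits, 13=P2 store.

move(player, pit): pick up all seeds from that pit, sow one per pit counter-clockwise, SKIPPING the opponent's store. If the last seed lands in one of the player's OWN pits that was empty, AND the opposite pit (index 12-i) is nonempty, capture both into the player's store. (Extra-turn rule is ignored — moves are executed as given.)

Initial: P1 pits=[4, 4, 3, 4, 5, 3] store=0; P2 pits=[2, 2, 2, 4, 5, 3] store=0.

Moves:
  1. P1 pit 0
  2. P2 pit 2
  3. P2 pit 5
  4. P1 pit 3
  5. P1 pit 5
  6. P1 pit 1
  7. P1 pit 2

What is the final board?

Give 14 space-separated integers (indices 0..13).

Move 1: P1 pit0 -> P1=[0,5,4,5,6,3](0) P2=[2,2,2,4,5,3](0)
Move 2: P2 pit2 -> P1=[0,5,4,5,6,3](0) P2=[2,2,0,5,6,3](0)
Move 3: P2 pit5 -> P1=[1,6,4,5,6,3](0) P2=[2,2,0,5,6,0](1)
Move 4: P1 pit3 -> P1=[1,6,4,0,7,4](1) P2=[3,3,0,5,6,0](1)
Move 5: P1 pit5 -> P1=[1,6,4,0,7,0](2) P2=[4,4,1,5,6,0](1)
Move 6: P1 pit1 -> P1=[1,0,5,1,8,1](3) P2=[5,4,1,5,6,0](1)
Move 7: P1 pit2 -> P1=[1,0,0,2,9,2](4) P2=[6,4,1,5,6,0](1)

Answer: 1 0 0 2 9 2 4 6 4 1 5 6 0 1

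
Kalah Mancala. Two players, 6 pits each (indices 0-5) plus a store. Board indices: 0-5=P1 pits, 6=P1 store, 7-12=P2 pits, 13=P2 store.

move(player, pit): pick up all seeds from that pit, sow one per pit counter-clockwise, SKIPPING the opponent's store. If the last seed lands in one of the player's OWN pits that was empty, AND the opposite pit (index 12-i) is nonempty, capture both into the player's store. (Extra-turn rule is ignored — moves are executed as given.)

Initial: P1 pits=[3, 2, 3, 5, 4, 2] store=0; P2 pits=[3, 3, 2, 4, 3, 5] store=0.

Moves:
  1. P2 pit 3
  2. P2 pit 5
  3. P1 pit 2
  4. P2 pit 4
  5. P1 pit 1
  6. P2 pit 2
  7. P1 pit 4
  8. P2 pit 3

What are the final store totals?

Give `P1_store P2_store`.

Move 1: P2 pit3 -> P1=[4,2,3,5,4,2](0) P2=[3,3,2,0,4,6](1)
Move 2: P2 pit5 -> P1=[5,3,4,6,5,2](0) P2=[3,3,2,0,4,0](2)
Move 3: P1 pit2 -> P1=[5,3,0,7,6,3](1) P2=[3,3,2,0,4,0](2)
Move 4: P2 pit4 -> P1=[6,4,0,7,6,3](1) P2=[3,3,2,0,0,1](3)
Move 5: P1 pit1 -> P1=[6,0,1,8,7,4](1) P2=[3,3,2,0,0,1](3)
Move 6: P2 pit2 -> P1=[6,0,1,8,7,4](1) P2=[3,3,0,1,1,1](3)
Move 7: P1 pit4 -> P1=[6,0,1,8,0,5](2) P2=[4,4,1,2,2,1](3)
Move 8: P2 pit3 -> P1=[6,0,1,8,0,5](2) P2=[4,4,1,0,3,2](3)

Answer: 2 3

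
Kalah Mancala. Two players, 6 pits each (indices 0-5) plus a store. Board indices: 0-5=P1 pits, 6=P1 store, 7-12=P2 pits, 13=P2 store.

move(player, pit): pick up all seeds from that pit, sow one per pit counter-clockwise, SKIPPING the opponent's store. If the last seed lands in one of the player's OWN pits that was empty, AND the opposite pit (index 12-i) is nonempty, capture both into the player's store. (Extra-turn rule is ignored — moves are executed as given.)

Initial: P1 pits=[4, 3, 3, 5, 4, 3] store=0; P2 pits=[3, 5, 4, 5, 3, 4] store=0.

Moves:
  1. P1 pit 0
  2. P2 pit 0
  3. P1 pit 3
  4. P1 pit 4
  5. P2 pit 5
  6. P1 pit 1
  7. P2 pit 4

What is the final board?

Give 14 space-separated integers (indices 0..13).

Answer: 2 0 6 1 1 6 3 2 8 7 7 0 1 2

Derivation:
Move 1: P1 pit0 -> P1=[0,4,4,6,5,3](0) P2=[3,5,4,5,3,4](0)
Move 2: P2 pit0 -> P1=[0,4,4,6,5,3](0) P2=[0,6,5,6,3,4](0)
Move 3: P1 pit3 -> P1=[0,4,4,0,6,4](1) P2=[1,7,6,6,3,4](0)
Move 4: P1 pit4 -> P1=[0,4,4,0,0,5](2) P2=[2,8,7,7,3,4](0)
Move 5: P2 pit5 -> P1=[1,5,5,0,0,5](2) P2=[2,8,7,7,3,0](1)
Move 6: P1 pit1 -> P1=[1,0,6,1,1,6](3) P2=[2,8,7,7,3,0](1)
Move 7: P2 pit4 -> P1=[2,0,6,1,1,6](3) P2=[2,8,7,7,0,1](2)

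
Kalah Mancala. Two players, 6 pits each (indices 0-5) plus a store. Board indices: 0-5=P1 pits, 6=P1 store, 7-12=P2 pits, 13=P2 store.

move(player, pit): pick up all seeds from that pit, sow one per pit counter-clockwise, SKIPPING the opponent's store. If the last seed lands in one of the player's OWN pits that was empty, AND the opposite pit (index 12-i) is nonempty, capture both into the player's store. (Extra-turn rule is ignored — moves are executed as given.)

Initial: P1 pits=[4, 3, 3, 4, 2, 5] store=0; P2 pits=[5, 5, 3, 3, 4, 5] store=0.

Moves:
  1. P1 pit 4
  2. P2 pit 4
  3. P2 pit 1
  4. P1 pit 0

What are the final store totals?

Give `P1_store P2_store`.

Answer: 1 2

Derivation:
Move 1: P1 pit4 -> P1=[4,3,3,4,0,6](1) P2=[5,5,3,3,4,5](0)
Move 2: P2 pit4 -> P1=[5,4,3,4,0,6](1) P2=[5,5,3,3,0,6](1)
Move 3: P2 pit1 -> P1=[5,4,3,4,0,6](1) P2=[5,0,4,4,1,7](2)
Move 4: P1 pit0 -> P1=[0,5,4,5,1,7](1) P2=[5,0,4,4,1,7](2)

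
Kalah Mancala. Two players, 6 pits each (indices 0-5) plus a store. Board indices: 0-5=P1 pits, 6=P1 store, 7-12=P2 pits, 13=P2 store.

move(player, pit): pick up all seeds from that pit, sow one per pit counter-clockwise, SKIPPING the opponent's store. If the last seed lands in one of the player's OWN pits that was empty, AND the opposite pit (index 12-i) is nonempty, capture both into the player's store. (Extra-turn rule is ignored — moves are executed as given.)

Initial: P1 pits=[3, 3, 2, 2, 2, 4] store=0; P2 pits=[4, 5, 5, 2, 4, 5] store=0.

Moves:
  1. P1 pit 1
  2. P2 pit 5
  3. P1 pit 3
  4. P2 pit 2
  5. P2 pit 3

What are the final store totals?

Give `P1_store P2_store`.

Answer: 1 3

Derivation:
Move 1: P1 pit1 -> P1=[3,0,3,3,3,4](0) P2=[4,5,5,2,4,5](0)
Move 2: P2 pit5 -> P1=[4,1,4,4,3,4](0) P2=[4,5,5,2,4,0](1)
Move 3: P1 pit3 -> P1=[4,1,4,0,4,5](1) P2=[5,5,5,2,4,0](1)
Move 4: P2 pit2 -> P1=[5,1,4,0,4,5](1) P2=[5,5,0,3,5,1](2)
Move 5: P2 pit3 -> P1=[5,1,4,0,4,5](1) P2=[5,5,0,0,6,2](3)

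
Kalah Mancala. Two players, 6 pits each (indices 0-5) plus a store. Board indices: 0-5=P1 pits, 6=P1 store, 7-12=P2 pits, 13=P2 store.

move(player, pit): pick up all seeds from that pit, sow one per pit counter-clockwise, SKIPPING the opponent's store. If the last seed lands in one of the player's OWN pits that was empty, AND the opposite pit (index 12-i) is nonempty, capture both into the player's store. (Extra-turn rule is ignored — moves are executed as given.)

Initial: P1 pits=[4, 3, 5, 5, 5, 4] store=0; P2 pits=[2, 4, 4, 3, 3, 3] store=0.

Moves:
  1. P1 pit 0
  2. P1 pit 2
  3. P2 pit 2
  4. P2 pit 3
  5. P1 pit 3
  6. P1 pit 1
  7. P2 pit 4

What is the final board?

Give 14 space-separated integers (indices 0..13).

Answer: 2 1 2 1 9 7 2 4 6 1 1 0 6 3

Derivation:
Move 1: P1 pit0 -> P1=[0,4,6,6,6,4](0) P2=[2,4,4,3,3,3](0)
Move 2: P1 pit2 -> P1=[0,4,0,7,7,5](1) P2=[3,5,4,3,3,3](0)
Move 3: P2 pit2 -> P1=[0,4,0,7,7,5](1) P2=[3,5,0,4,4,4](1)
Move 4: P2 pit3 -> P1=[1,4,0,7,7,5](1) P2=[3,5,0,0,5,5](2)
Move 5: P1 pit3 -> P1=[1,4,0,0,8,6](2) P2=[4,6,1,1,5,5](2)
Move 6: P1 pit1 -> P1=[1,0,1,1,9,7](2) P2=[4,6,1,1,5,5](2)
Move 7: P2 pit4 -> P1=[2,1,2,1,9,7](2) P2=[4,6,1,1,0,6](3)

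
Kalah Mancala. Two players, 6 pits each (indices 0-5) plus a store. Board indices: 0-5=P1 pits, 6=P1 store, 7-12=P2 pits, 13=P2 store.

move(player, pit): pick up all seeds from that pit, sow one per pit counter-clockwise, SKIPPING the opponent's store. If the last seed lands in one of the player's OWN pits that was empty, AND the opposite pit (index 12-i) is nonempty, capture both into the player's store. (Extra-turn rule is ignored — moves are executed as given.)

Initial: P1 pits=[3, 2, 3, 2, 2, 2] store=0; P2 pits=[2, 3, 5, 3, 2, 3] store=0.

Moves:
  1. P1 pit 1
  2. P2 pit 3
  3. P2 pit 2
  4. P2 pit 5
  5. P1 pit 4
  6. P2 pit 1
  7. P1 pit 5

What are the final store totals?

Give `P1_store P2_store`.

Answer: 2 3

Derivation:
Move 1: P1 pit1 -> P1=[3,0,4,3,2,2](0) P2=[2,3,5,3,2,3](0)
Move 2: P2 pit3 -> P1=[3,0,4,3,2,2](0) P2=[2,3,5,0,3,4](1)
Move 3: P2 pit2 -> P1=[4,0,4,3,2,2](0) P2=[2,3,0,1,4,5](2)
Move 4: P2 pit5 -> P1=[5,1,5,4,2,2](0) P2=[2,3,0,1,4,0](3)
Move 5: P1 pit4 -> P1=[5,1,5,4,0,3](1) P2=[2,3,0,1,4,0](3)
Move 6: P2 pit1 -> P1=[5,1,5,4,0,3](1) P2=[2,0,1,2,5,0](3)
Move 7: P1 pit5 -> P1=[5,1,5,4,0,0](2) P2=[3,1,1,2,5,0](3)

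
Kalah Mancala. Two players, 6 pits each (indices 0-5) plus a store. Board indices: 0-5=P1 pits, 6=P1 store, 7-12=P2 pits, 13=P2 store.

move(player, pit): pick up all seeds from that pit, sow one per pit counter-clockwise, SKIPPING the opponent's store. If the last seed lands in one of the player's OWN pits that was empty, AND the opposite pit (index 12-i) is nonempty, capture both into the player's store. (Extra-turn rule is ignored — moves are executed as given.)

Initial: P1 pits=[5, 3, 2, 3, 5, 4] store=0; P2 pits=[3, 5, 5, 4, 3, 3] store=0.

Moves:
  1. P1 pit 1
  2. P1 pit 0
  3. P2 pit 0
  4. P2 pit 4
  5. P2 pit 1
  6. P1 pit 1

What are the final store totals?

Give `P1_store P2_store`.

Answer: 0 2

Derivation:
Move 1: P1 pit1 -> P1=[5,0,3,4,6,4](0) P2=[3,5,5,4,3,3](0)
Move 2: P1 pit0 -> P1=[0,1,4,5,7,5](0) P2=[3,5,5,4,3,3](0)
Move 3: P2 pit0 -> P1=[0,1,4,5,7,5](0) P2=[0,6,6,5,3,3](0)
Move 4: P2 pit4 -> P1=[1,1,4,5,7,5](0) P2=[0,6,6,5,0,4](1)
Move 5: P2 pit1 -> P1=[2,1,4,5,7,5](0) P2=[0,0,7,6,1,5](2)
Move 6: P1 pit1 -> P1=[2,0,5,5,7,5](0) P2=[0,0,7,6,1,5](2)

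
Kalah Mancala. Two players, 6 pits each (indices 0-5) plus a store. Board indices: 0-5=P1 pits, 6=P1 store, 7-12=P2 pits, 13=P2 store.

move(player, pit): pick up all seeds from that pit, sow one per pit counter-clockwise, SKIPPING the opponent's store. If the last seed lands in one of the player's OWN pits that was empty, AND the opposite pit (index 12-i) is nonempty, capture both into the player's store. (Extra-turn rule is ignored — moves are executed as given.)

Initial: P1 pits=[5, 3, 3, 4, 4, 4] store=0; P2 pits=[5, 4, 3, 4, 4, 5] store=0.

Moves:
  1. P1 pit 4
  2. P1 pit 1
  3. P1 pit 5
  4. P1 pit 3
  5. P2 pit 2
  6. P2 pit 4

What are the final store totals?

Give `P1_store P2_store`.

Move 1: P1 pit4 -> P1=[5,3,3,4,0,5](1) P2=[6,5,3,4,4,5](0)
Move 2: P1 pit1 -> P1=[5,0,4,5,0,5](7) P2=[6,0,3,4,4,5](0)
Move 3: P1 pit5 -> P1=[5,0,4,5,0,0](8) P2=[7,1,4,5,4,5](0)
Move 4: P1 pit3 -> P1=[5,0,4,0,1,1](9) P2=[8,2,4,5,4,5](0)
Move 5: P2 pit2 -> P1=[5,0,4,0,1,1](9) P2=[8,2,0,6,5,6](1)
Move 6: P2 pit4 -> P1=[6,1,5,0,1,1](9) P2=[8,2,0,6,0,7](2)

Answer: 9 2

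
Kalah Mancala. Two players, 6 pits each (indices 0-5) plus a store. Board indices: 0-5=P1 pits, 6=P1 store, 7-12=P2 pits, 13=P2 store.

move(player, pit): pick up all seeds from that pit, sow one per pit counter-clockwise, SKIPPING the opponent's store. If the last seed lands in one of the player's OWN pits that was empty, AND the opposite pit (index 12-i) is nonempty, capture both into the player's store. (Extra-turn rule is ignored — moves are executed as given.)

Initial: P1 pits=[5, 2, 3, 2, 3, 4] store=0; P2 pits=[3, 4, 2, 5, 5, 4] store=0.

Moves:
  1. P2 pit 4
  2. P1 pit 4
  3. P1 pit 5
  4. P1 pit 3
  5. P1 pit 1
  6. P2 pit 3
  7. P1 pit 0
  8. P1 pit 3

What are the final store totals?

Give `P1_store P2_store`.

Move 1: P2 pit4 -> P1=[6,3,4,2,3,4](0) P2=[3,4,2,5,0,5](1)
Move 2: P1 pit4 -> P1=[6,3,4,2,0,5](1) P2=[4,4,2,5,0,5](1)
Move 3: P1 pit5 -> P1=[6,3,4,2,0,0](2) P2=[5,5,3,6,0,5](1)
Move 4: P1 pit3 -> P1=[6,3,4,0,1,0](8) P2=[0,5,3,6,0,5](1)
Move 5: P1 pit1 -> P1=[6,0,5,1,2,0](8) P2=[0,5,3,6,0,5](1)
Move 6: P2 pit3 -> P1=[7,1,6,1,2,0](8) P2=[0,5,3,0,1,6](2)
Move 7: P1 pit0 -> P1=[0,2,7,2,3,1](9) P2=[1,5,3,0,1,6](2)
Move 8: P1 pit3 -> P1=[0,2,7,0,4,2](9) P2=[1,5,3,0,1,6](2)

Answer: 9 2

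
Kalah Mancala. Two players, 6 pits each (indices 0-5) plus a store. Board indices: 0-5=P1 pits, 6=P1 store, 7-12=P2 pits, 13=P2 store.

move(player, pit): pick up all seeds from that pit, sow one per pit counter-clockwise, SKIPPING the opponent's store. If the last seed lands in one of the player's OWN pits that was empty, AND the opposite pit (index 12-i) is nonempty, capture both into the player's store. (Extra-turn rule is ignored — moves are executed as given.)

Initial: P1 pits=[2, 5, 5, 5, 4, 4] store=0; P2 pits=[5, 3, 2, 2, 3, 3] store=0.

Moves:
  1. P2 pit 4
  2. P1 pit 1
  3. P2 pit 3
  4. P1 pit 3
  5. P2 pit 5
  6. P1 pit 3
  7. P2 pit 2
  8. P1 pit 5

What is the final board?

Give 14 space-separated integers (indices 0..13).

Move 1: P2 pit4 -> P1=[3,5,5,5,4,4](0) P2=[5,3,2,2,0,4](1)
Move 2: P1 pit1 -> P1=[3,0,6,6,5,5](1) P2=[5,3,2,2,0,4](1)
Move 3: P2 pit3 -> P1=[3,0,6,6,5,5](1) P2=[5,3,2,0,1,5](1)
Move 4: P1 pit3 -> P1=[3,0,6,0,6,6](2) P2=[6,4,3,0,1,5](1)
Move 5: P2 pit5 -> P1=[4,1,7,1,6,6](2) P2=[6,4,3,0,1,0](2)
Move 6: P1 pit3 -> P1=[4,1,7,0,7,6](2) P2=[6,4,3,0,1,0](2)
Move 7: P2 pit2 -> P1=[0,1,7,0,7,6](2) P2=[6,4,0,1,2,0](7)
Move 8: P1 pit5 -> P1=[0,1,7,0,7,0](3) P2=[7,5,1,2,3,0](7)

Answer: 0 1 7 0 7 0 3 7 5 1 2 3 0 7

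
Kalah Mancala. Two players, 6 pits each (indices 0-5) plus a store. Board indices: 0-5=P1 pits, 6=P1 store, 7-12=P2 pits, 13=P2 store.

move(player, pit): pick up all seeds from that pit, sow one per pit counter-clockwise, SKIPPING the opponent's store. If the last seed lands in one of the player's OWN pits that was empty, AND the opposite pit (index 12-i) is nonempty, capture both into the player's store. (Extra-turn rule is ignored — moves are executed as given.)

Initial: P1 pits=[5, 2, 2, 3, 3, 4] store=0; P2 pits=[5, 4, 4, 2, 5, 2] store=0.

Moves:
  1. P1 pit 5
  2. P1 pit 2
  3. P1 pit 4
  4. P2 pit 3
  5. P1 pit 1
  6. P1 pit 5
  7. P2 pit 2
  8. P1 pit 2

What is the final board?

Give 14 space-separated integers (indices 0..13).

Answer: 6 0 0 6 0 0 3 7 6 0 1 7 4 1

Derivation:
Move 1: P1 pit5 -> P1=[5,2,2,3,3,0](1) P2=[6,5,5,2,5,2](0)
Move 2: P1 pit2 -> P1=[5,2,0,4,4,0](1) P2=[6,5,5,2,5,2](0)
Move 3: P1 pit4 -> P1=[5,2,0,4,0,1](2) P2=[7,6,5,2,5,2](0)
Move 4: P2 pit3 -> P1=[5,2,0,4,0,1](2) P2=[7,6,5,0,6,3](0)
Move 5: P1 pit1 -> P1=[5,0,1,5,0,1](2) P2=[7,6,5,0,6,3](0)
Move 6: P1 pit5 -> P1=[5,0,1,5,0,0](3) P2=[7,6,5,0,6,3](0)
Move 7: P2 pit2 -> P1=[6,0,1,5,0,0](3) P2=[7,6,0,1,7,4](1)
Move 8: P1 pit2 -> P1=[6,0,0,6,0,0](3) P2=[7,6,0,1,7,4](1)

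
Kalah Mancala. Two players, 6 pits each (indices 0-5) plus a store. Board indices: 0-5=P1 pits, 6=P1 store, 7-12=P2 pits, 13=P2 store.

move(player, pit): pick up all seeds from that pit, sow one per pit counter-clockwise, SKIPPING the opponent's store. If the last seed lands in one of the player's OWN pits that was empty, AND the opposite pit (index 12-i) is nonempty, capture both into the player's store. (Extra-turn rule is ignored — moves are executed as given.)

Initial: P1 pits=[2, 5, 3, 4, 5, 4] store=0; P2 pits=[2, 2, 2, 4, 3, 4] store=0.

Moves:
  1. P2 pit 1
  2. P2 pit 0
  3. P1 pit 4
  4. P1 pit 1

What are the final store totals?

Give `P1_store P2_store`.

Answer: 2 0

Derivation:
Move 1: P2 pit1 -> P1=[2,5,3,4,5,4](0) P2=[2,0,3,5,3,4](0)
Move 2: P2 pit0 -> P1=[2,5,3,4,5,4](0) P2=[0,1,4,5,3,4](0)
Move 3: P1 pit4 -> P1=[2,5,3,4,0,5](1) P2=[1,2,5,5,3,4](0)
Move 4: P1 pit1 -> P1=[2,0,4,5,1,6](2) P2=[1,2,5,5,3,4](0)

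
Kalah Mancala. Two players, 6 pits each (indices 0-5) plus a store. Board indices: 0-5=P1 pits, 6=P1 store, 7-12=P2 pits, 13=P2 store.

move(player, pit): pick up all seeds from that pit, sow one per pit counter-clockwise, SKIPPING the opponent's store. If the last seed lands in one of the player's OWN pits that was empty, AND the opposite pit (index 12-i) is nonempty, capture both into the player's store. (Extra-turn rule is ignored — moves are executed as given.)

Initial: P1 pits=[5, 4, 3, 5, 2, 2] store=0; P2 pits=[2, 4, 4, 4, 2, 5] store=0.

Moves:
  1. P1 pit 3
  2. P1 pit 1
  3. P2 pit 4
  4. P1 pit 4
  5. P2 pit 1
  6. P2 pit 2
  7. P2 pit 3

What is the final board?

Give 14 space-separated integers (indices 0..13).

Move 1: P1 pit3 -> P1=[5,4,3,0,3,3](1) P2=[3,5,4,4,2,5](0)
Move 2: P1 pit1 -> P1=[5,0,4,1,4,4](1) P2=[3,5,4,4,2,5](0)
Move 3: P2 pit4 -> P1=[5,0,4,1,4,4](1) P2=[3,5,4,4,0,6](1)
Move 4: P1 pit4 -> P1=[5,0,4,1,0,5](2) P2=[4,6,4,4,0,6](1)
Move 5: P2 pit1 -> P1=[6,0,4,1,0,5](2) P2=[4,0,5,5,1,7](2)
Move 6: P2 pit2 -> P1=[7,0,4,1,0,5](2) P2=[4,0,0,6,2,8](3)
Move 7: P2 pit3 -> P1=[8,1,5,1,0,5](2) P2=[4,0,0,0,3,9](4)

Answer: 8 1 5 1 0 5 2 4 0 0 0 3 9 4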